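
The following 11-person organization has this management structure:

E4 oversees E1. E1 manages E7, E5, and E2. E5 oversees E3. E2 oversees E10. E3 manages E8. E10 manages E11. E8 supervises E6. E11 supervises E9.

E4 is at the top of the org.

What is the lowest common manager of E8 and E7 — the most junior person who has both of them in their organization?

E8's chain of managers is E3, E5, E1, E4. E7's chain of managers is E1, E4. The first manager that appears in both chains is E1.

E1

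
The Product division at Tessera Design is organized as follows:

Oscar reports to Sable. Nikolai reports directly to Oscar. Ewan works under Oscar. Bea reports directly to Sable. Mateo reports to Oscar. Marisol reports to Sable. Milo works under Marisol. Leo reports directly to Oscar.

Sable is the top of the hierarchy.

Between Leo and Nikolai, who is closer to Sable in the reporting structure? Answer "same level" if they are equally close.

Both Leo and Nikolai are 2 levels below Sable.

same level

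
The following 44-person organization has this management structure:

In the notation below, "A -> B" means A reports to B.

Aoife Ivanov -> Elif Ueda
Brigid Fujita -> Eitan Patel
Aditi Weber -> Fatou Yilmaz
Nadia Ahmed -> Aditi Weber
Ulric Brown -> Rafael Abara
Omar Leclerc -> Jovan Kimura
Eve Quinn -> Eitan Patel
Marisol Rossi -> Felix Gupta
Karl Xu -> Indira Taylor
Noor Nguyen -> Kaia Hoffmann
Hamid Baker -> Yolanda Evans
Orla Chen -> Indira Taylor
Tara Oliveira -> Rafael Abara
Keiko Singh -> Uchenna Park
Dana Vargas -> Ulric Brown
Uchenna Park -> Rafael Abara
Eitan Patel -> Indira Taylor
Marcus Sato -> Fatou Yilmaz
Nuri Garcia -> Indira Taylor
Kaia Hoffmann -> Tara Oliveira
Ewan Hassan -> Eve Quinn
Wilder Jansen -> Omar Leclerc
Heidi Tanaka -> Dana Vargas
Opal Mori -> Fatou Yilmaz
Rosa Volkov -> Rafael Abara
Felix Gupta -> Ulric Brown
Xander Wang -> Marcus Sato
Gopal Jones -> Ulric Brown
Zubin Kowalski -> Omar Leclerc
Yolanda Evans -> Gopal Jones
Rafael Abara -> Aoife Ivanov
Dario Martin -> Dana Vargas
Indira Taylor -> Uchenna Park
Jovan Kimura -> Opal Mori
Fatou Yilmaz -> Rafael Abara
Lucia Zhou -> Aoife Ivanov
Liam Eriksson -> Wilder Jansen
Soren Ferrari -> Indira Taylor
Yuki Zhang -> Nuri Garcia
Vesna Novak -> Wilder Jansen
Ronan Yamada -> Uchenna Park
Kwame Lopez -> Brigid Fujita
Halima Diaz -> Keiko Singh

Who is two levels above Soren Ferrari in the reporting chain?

Uchenna Park

Soren Ferrari reports to Indira Taylor, and Indira Taylor reports to Uchenna Park. So Soren Ferrari's skip-level manager is Uchenna Park.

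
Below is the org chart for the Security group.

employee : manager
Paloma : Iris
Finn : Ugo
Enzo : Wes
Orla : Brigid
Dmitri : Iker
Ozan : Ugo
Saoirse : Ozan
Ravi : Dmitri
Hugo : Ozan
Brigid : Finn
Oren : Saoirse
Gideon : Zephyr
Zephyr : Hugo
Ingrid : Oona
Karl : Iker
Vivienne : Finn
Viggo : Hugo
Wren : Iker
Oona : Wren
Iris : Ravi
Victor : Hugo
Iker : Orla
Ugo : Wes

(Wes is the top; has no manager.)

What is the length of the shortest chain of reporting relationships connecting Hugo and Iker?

Hugo is 2 levels below Ugo, and Iker is 4 levels below Ugo (their lowest common manager). The shortest path runs up from Hugo to Ugo and back down to Iker: 2 + 4 = 6 links.

6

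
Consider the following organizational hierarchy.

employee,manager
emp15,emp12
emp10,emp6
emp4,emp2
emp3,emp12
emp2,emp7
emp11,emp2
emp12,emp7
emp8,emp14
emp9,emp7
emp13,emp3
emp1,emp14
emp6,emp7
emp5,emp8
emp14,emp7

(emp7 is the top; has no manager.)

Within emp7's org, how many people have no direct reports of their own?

8

The people in emp7's organization with no one reporting to them are emp10, emp5, emp1, emp9, emp15, emp13, emp11, emp4. That is 8.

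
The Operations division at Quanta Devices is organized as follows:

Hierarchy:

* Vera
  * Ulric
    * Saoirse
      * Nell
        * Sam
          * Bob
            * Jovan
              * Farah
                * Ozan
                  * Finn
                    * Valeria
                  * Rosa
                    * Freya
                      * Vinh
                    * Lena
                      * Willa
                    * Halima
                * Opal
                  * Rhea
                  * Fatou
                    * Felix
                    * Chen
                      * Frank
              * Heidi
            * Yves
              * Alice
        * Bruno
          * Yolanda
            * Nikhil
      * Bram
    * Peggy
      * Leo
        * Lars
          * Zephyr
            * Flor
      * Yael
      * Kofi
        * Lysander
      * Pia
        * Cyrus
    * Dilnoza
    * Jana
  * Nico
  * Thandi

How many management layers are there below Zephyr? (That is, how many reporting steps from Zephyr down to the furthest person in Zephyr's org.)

1

The longest chain under Zephyr runs Zephyr → Flor, which is 1 level below Zephyr.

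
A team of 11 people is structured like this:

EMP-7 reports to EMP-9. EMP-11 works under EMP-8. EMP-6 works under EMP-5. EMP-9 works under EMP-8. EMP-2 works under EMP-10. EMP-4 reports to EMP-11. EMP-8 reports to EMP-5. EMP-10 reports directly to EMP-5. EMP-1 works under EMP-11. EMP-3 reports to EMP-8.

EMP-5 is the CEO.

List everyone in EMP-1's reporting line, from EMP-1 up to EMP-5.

EMP-1 reports to EMP-11. EMP-11 reports to EMP-8. EMP-8 reports to EMP-5. EMP-5 is at the top.

EMP-1 -> EMP-11 -> EMP-8 -> EMP-5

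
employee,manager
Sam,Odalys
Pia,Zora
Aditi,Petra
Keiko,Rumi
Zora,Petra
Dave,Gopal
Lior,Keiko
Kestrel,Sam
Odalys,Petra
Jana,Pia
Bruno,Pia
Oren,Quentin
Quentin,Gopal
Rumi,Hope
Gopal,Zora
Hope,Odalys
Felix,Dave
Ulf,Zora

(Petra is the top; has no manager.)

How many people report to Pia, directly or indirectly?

Pia directly manages Jana, Bruno. Jana has no reports. Bruno has no reports. So Pia's organization is 2 direct reports plus everyone under them: 1 + 1 = 2.

2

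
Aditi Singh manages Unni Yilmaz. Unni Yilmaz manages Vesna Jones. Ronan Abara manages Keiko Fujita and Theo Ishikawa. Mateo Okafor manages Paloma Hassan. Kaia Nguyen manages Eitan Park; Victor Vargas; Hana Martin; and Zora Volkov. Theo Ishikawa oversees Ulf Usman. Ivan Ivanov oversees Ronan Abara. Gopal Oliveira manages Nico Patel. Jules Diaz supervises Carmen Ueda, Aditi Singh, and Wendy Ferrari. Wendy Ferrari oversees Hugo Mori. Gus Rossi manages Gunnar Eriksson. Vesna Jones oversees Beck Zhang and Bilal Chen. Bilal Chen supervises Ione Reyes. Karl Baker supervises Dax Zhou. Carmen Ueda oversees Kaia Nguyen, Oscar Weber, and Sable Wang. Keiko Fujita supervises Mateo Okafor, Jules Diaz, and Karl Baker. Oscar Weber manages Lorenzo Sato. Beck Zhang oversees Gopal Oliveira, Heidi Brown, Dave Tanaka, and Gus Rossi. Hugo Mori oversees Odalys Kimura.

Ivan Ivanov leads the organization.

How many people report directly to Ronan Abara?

2

Ronan Abara directly manages Keiko Fujita, Theo Ishikawa. That is 2 direct reports.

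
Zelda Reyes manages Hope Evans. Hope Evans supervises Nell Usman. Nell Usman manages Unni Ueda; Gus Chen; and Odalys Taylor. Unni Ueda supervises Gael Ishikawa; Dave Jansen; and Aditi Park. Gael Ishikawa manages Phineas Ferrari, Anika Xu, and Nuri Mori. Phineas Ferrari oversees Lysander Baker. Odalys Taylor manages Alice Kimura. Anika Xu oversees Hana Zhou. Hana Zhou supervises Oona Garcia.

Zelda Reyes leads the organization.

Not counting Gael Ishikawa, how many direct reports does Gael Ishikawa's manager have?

2

Gael Ishikawa reports to Unni Ueda. Unni Ueda's other direct reports are Dave Jansen, Aditi Park — 2 peers.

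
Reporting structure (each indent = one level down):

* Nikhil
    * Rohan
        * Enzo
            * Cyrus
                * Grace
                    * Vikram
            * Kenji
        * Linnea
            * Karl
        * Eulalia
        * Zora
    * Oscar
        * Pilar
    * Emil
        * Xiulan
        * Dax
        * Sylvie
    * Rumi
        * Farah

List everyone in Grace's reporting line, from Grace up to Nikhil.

Grace reports to Cyrus. Cyrus reports to Enzo. Enzo reports to Rohan. Rohan reports to Nikhil. Nikhil is at the top.

Grace -> Cyrus -> Enzo -> Rohan -> Nikhil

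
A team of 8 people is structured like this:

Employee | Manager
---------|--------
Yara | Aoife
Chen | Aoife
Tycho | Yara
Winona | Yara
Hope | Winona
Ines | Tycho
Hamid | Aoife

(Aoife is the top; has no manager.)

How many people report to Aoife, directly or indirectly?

7

Aoife directly manages Yara, Chen, Hamid. Under Yara: Winona, Hope, Tycho, Ines (4). Chen has no reports. Hamid has no reports. So Aoife's organization is 3 direct reports plus everyone under them: 5 + 1 + 1 = 7.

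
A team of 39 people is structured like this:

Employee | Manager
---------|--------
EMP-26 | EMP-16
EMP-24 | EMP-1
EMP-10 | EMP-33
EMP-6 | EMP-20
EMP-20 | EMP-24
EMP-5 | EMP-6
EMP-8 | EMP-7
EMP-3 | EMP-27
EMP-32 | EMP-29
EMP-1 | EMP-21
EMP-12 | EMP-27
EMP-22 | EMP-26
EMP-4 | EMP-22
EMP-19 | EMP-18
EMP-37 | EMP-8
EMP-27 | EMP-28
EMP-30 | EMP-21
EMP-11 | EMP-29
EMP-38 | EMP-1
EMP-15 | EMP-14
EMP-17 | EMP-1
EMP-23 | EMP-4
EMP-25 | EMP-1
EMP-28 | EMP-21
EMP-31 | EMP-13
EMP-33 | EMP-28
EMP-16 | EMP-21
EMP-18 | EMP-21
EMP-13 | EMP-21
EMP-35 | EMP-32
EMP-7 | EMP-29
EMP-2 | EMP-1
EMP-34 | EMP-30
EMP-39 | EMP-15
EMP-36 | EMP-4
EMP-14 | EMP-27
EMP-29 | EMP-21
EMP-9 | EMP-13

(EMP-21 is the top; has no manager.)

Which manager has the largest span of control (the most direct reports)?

Direct-report counts: EMP-21 has 7; EMP-16 has 1; EMP-26 has 1; EMP-22 has 1; EMP-4 has 2; EMP-28 has 2; EMP-33 has 1; EMP-27 has 3; EMP-14 has 1; EMP-15 has 1; EMP-30 has 1; EMP-1 has 5; EMP-24 has 1; EMP-20 has 1; EMP-6 has 1; EMP-13 has 2; EMP-29 has 3; EMP-32 has 1; EMP-7 has 1; EMP-8 has 1; EMP-18 has 1. The largest is 7, held by EMP-21.

EMP-21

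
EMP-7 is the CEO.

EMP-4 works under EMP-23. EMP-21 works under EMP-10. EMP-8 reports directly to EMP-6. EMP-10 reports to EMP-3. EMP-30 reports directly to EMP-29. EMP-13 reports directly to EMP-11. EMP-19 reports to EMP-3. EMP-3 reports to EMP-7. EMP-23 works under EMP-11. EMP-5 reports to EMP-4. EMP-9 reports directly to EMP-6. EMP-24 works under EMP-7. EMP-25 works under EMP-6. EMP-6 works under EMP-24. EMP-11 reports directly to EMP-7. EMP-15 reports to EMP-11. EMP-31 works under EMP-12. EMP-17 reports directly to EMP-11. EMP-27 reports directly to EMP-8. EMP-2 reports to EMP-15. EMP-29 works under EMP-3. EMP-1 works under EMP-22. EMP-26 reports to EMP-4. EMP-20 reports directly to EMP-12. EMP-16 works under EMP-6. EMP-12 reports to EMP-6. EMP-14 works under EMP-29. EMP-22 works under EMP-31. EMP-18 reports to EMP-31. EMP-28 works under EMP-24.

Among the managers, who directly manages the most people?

Direct-report counts: EMP-7 has 3; EMP-3 has 3; EMP-10 has 1; EMP-29 has 2; EMP-11 has 4; EMP-15 has 1; EMP-23 has 1; EMP-4 has 2; EMP-24 has 2; EMP-6 has 5; EMP-8 has 1; EMP-12 has 2; EMP-31 has 2; EMP-22 has 1. The largest is 5, held by EMP-6.

EMP-6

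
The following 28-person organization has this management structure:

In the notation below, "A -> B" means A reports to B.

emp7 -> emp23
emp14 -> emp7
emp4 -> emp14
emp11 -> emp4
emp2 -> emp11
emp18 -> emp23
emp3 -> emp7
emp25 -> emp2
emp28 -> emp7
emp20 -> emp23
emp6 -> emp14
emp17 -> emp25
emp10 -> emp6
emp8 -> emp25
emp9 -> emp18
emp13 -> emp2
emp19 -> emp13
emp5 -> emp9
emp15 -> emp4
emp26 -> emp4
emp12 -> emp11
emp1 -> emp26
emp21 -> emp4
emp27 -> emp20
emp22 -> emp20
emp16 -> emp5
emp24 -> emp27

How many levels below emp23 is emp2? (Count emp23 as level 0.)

Chain from emp2 up to emp23: emp2 → emp11 → emp4 → emp14 → emp7 → emp23. That is 5 steps up, so emp2 is 5 levels below emp23.

5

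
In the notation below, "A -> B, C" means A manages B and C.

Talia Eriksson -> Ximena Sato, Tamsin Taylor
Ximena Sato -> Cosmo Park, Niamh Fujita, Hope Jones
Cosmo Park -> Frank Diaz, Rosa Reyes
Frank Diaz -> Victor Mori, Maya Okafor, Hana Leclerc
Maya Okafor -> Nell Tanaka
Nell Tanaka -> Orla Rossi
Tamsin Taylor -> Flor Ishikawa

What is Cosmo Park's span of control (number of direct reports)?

Cosmo Park directly manages Frank Diaz, Rosa Reyes. That is 2 direct reports.

2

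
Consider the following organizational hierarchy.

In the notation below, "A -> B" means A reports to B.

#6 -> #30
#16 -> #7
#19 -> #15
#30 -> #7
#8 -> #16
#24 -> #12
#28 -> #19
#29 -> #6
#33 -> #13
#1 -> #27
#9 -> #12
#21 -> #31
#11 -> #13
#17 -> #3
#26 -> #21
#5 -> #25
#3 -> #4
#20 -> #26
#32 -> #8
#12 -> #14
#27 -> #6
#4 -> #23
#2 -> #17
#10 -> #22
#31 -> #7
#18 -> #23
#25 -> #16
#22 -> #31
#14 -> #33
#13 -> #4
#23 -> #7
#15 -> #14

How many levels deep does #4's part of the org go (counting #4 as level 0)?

The longest chain under #4 runs #4 → #13 → #33 → #14 → #15 → #19 → #28, which is 6 levels below #4.

6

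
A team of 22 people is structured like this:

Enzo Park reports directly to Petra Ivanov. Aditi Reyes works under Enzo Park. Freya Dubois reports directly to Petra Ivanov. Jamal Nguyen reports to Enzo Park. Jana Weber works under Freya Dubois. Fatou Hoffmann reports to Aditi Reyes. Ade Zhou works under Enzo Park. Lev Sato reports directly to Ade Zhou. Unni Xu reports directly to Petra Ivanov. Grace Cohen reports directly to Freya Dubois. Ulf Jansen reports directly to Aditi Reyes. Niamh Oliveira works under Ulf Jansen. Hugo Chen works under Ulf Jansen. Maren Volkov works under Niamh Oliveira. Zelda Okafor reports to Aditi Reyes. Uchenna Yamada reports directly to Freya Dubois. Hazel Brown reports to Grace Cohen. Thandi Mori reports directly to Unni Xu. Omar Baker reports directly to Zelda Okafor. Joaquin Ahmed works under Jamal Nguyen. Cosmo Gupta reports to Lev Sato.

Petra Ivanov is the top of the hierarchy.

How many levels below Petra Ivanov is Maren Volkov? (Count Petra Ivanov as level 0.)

5

Chain from Maren Volkov up to Petra Ivanov: Maren Volkov → Niamh Oliveira → Ulf Jansen → Aditi Reyes → Enzo Park → Petra Ivanov. That is 5 steps up, so Maren Volkov is 5 levels below Petra Ivanov.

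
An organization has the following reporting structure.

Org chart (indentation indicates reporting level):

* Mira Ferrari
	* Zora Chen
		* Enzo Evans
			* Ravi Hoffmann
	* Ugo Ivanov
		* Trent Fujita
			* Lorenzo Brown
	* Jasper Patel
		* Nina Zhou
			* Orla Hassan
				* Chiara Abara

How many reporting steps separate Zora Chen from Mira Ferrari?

1

Chain from Zora Chen up to Mira Ferrari: Zora Chen → Mira Ferrari. That is 1 step up, so Zora Chen is 1 level below Mira Ferrari.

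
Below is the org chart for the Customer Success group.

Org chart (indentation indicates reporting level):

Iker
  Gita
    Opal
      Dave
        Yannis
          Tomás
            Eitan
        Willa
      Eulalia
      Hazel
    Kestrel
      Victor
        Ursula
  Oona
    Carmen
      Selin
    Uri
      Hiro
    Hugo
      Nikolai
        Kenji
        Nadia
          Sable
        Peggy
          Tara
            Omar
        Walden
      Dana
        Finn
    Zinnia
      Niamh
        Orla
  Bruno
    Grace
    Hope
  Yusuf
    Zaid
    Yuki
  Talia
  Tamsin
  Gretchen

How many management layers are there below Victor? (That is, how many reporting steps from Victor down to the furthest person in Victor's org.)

The longest chain under Victor runs Victor → Ursula, which is 1 level below Victor.

1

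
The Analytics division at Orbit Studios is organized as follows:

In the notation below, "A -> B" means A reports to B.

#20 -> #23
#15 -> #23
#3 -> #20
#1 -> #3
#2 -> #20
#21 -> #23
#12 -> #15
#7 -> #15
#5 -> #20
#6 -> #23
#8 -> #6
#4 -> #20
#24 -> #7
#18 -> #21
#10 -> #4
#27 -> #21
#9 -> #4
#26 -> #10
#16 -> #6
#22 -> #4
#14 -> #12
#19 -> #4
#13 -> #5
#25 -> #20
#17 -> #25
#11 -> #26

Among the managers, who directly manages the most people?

#20

Direct-report counts: #23 has 4; #6 has 2; #21 has 2; #15 has 2; #7 has 1; #12 has 1; #20 has 5; #25 has 1; #4 has 4; #10 has 1; #26 has 1; #5 has 1; #3 has 1. The largest is 5, held by #20.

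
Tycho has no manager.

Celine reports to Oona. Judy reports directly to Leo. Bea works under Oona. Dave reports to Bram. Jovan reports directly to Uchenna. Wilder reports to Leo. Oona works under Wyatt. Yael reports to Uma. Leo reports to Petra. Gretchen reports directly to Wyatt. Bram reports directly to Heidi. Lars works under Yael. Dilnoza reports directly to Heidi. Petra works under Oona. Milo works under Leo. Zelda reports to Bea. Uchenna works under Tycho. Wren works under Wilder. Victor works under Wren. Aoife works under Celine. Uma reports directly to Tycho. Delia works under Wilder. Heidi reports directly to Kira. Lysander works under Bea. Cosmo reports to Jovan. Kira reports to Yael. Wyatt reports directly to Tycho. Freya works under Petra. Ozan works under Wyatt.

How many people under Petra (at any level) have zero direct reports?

The people in Petra's organization with no one reporting to them are Freya, Judy, Milo, Delia, Victor. That is 5.

5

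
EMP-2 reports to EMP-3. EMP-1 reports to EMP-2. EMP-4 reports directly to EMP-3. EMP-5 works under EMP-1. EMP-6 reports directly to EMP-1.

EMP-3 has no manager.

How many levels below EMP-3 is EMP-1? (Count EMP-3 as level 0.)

2

Chain from EMP-1 up to EMP-3: EMP-1 → EMP-2 → EMP-3. That is 2 steps up, so EMP-1 is 2 levels below EMP-3.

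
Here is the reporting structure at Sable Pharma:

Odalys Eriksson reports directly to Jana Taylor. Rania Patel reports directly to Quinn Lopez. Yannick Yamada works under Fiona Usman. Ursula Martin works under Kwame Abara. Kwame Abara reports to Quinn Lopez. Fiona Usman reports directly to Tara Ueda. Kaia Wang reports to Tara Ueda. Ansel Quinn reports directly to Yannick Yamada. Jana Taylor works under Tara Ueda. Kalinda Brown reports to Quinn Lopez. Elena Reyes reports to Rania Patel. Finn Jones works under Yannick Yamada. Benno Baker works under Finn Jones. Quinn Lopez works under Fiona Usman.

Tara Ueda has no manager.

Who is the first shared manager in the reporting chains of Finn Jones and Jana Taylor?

Tara Ueda

Finn Jones's chain of managers is Yannick Yamada, Fiona Usman, Tara Ueda. Jana Taylor's chain of managers is Tara Ueda. The first manager that appears in both chains is Tara Ueda.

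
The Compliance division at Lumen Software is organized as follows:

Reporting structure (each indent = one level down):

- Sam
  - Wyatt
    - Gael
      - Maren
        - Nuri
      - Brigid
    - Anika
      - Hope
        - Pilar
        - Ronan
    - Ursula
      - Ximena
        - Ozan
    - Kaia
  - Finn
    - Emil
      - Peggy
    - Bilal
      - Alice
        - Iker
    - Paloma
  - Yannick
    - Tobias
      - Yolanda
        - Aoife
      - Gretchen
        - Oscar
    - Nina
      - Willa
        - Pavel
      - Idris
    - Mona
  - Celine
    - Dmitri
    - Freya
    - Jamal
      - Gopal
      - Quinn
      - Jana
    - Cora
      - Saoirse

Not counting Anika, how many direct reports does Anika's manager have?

3

Anika reports to Wyatt. Wyatt's other direct reports are Gael, Ursula, Kaia — 3 peers.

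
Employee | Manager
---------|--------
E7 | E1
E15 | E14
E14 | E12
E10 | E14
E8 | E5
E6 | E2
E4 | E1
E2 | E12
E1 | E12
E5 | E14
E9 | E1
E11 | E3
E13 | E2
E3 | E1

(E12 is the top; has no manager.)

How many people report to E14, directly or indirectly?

4

E14 directly manages E10, E5, E15. E10 has no reports. Under E5: E8 (1). E15 has no reports. So E14's organization is 3 direct reports plus everyone under them: 1 + 2 + 1 = 4.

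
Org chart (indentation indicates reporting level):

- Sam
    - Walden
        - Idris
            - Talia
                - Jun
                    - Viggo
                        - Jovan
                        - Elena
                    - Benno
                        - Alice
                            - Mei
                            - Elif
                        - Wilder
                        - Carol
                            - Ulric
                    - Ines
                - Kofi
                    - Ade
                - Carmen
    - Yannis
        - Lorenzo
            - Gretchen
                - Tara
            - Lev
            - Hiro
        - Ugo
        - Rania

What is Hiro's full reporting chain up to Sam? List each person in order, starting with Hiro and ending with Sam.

Hiro -> Lorenzo -> Yannis -> Sam

Hiro reports to Lorenzo. Lorenzo reports to Yannis. Yannis reports to Sam. Sam is at the top.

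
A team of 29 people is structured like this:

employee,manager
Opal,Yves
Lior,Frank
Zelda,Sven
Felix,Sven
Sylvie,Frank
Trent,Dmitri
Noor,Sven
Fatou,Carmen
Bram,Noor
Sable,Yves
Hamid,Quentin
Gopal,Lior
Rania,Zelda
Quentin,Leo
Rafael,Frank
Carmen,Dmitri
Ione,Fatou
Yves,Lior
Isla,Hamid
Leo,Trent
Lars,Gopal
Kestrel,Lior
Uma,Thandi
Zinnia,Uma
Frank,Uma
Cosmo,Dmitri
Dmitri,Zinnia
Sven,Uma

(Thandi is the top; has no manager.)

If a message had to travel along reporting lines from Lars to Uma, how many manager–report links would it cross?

Lars is in Uma's organization: the chain from Lars up to Uma is Lars → Gopal → Lior → Frank → Uma, which is 4 links.

4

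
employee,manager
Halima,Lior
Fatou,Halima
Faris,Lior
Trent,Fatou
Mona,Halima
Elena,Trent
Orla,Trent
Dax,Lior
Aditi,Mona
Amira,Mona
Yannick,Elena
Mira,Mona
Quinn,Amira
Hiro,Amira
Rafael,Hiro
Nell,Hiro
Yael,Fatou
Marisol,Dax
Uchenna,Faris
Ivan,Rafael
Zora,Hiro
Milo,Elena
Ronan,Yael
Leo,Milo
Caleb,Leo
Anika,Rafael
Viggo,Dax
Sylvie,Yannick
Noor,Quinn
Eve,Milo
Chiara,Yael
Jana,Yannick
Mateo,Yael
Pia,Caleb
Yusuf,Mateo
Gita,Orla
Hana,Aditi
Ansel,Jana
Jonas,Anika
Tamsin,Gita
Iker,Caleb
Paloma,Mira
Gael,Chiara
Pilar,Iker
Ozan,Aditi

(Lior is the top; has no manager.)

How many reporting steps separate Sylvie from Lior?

6

Chain from Sylvie up to Lior: Sylvie → Yannick → Elena → Trent → Fatou → Halima → Lior. That is 6 steps up, so Sylvie is 6 levels below Lior.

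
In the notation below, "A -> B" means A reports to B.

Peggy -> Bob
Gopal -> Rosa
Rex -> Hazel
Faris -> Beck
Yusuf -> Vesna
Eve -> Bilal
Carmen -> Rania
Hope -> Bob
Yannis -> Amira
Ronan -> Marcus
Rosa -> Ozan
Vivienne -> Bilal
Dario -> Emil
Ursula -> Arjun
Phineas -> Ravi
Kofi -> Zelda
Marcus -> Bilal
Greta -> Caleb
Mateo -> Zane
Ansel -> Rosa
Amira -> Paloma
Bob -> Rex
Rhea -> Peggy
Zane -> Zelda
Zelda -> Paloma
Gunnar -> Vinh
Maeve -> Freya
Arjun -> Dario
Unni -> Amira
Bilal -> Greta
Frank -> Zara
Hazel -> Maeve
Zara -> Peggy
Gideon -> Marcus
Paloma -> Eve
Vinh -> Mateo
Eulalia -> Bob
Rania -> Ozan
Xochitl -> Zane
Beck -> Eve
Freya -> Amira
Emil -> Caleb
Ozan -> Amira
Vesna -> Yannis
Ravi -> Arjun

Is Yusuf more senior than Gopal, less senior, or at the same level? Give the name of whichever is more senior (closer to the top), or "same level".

Both Yusuf and Gopal are 8 levels below Caleb.

same level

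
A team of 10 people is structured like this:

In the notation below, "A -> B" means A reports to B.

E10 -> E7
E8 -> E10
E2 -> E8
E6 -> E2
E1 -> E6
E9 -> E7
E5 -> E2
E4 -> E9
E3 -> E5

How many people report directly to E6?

1

E6 directly manages E1. That is 1 direct report.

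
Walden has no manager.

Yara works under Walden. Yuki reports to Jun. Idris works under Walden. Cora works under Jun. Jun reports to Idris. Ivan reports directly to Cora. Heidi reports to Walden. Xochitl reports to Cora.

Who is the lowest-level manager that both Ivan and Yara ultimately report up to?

Walden

Ivan's chain of managers is Cora, Jun, Idris, Walden. Yara's chain of managers is Walden. The first manager that appears in both chains is Walden.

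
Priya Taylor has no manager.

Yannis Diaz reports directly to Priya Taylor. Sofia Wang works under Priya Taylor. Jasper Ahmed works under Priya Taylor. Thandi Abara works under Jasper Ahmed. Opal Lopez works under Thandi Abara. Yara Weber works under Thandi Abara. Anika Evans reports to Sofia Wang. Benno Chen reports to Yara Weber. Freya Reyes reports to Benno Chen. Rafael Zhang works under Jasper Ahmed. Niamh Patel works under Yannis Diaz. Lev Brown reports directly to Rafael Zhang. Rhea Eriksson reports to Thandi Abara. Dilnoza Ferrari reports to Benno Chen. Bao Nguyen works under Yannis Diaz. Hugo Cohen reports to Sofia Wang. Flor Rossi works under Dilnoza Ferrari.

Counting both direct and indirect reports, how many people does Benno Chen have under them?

Benno Chen directly manages Freya Reyes, Dilnoza Ferrari. Freya Reyes has no reports. Under Dilnoza Ferrari: Flor Rossi (1). So Benno Chen's organization is 2 direct reports plus everyone under them: 1 + 2 = 3.

3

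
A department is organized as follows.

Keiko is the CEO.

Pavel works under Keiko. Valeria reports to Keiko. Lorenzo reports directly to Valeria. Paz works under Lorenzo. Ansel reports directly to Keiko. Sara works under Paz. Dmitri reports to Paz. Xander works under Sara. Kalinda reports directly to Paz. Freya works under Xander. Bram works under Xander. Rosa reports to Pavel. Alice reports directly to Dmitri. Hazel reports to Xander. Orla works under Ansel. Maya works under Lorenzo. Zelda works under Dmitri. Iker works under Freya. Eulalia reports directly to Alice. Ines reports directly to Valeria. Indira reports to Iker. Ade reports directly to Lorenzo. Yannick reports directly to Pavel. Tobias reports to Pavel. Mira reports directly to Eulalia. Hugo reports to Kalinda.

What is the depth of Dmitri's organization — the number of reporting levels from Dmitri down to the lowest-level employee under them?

The longest chain under Dmitri runs Dmitri → Alice → Eulalia → Mira, which is 3 levels below Dmitri.

3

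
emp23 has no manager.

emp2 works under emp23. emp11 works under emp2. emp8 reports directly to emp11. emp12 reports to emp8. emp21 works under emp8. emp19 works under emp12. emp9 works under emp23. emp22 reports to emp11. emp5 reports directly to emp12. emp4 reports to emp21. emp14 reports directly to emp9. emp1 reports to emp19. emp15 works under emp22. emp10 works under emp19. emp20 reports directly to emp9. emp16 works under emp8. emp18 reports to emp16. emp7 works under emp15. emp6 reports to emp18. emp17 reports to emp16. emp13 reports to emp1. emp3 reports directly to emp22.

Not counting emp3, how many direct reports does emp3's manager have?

1

emp3 reports to emp22. emp22's other direct reports are emp15 — 1 peer.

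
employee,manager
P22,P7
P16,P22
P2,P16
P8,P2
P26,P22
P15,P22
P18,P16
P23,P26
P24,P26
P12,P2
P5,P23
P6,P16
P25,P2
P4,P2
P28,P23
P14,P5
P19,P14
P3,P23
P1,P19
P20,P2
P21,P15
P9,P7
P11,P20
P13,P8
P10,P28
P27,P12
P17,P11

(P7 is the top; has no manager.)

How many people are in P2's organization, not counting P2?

P2 directly manages P8, P12, P25, P4, P20. Under P8: P13 (1). Under P12: P27 (1). P25 has no reports. P4 has no reports. Under P20: P11, P17 (2). So P2's organization is 5 direct reports plus everyone under them: 2 + 2 + 1 + 1 + 3 = 9.

9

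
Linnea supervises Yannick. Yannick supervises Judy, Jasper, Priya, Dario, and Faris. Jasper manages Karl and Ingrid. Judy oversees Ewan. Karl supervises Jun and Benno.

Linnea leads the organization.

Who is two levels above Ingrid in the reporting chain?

Yannick

Ingrid reports to Jasper, and Jasper reports to Yannick. So Ingrid's skip-level manager is Yannick.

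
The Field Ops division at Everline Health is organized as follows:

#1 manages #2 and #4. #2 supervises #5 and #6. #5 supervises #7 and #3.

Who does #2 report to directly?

#2 reports directly to #1.

#1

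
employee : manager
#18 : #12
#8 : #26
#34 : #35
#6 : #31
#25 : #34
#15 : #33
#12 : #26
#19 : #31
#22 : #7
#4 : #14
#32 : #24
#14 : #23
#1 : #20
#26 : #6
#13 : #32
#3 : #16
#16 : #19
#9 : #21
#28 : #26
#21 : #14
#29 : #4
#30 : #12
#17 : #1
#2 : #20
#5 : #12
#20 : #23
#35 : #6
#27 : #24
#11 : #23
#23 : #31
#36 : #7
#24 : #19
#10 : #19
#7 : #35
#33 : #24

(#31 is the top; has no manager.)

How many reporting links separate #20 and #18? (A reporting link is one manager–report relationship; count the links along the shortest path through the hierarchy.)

6

#20 is 2 levels below #31, and #18 is 4 levels below #31 (their lowest common manager). The shortest path runs up from #20 to #31 and back down to #18: 2 + 4 = 6 links.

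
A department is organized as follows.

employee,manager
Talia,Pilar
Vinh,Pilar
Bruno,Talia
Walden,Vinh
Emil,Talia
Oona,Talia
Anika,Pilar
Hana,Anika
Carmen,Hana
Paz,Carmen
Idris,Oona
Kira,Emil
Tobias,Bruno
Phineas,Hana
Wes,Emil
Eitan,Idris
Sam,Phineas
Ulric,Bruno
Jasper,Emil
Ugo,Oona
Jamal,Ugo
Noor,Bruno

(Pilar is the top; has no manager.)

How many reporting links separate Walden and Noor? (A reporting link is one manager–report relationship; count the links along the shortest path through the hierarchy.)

5

Walden is 2 levels below Pilar, and Noor is 3 levels below Pilar (their lowest common manager). The shortest path runs up from Walden to Pilar and back down to Noor: 2 + 3 = 5 links.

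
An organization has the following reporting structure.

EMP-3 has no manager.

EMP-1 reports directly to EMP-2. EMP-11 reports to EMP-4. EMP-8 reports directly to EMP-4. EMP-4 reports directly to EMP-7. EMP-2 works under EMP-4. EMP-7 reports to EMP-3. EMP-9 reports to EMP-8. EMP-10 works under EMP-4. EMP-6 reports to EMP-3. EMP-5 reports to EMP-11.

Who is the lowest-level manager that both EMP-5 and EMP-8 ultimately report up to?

EMP-4

EMP-5's chain of managers is EMP-11, EMP-4, EMP-7, EMP-3. EMP-8's chain of managers is EMP-4, EMP-7, EMP-3. The first manager that appears in both chains is EMP-4.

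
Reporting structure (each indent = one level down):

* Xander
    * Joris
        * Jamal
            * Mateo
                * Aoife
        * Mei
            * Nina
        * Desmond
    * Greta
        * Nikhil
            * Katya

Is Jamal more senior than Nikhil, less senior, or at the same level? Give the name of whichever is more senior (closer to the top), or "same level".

Both Jamal and Nikhil are 2 levels below Xander.

same level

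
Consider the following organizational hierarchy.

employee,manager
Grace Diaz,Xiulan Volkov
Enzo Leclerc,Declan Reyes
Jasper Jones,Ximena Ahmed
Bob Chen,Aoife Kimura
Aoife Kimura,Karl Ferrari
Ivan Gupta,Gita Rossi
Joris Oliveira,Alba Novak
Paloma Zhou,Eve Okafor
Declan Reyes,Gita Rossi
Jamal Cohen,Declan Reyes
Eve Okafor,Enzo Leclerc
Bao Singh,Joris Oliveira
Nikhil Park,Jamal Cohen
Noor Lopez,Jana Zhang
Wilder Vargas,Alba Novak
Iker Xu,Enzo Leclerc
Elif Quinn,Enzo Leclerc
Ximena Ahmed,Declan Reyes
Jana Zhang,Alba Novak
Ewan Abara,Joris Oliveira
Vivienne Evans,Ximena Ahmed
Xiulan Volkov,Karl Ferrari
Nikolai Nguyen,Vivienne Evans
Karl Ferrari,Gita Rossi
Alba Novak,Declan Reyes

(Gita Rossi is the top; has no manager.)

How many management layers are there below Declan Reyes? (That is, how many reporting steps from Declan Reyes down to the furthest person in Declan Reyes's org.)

3

The longest chain under Declan Reyes runs Declan Reyes → Ximena Ahmed → Vivienne Evans → Nikolai Nguyen, which is 3 levels below Declan Reyes.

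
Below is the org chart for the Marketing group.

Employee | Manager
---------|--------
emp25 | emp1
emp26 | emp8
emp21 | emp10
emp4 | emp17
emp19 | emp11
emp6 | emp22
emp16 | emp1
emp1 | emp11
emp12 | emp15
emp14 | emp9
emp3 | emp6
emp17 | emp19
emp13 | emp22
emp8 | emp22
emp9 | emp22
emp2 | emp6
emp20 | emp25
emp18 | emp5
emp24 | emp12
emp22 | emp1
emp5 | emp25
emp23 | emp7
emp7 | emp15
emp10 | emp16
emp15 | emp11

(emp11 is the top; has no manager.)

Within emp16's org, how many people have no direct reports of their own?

1

The only person in emp16's organization with no one reporting to them is emp21. That is 1.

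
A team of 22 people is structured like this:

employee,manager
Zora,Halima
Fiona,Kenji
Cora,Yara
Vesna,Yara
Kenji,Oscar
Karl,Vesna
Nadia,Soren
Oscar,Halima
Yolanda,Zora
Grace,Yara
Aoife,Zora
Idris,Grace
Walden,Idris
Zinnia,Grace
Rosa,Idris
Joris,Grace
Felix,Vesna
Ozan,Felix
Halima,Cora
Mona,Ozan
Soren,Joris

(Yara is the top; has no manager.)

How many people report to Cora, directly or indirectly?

Cora directly manages Halima. Under Halima: Zora, Yolanda, Aoife, Oscar, Kenji, Fiona (6). That's 7 in total.

7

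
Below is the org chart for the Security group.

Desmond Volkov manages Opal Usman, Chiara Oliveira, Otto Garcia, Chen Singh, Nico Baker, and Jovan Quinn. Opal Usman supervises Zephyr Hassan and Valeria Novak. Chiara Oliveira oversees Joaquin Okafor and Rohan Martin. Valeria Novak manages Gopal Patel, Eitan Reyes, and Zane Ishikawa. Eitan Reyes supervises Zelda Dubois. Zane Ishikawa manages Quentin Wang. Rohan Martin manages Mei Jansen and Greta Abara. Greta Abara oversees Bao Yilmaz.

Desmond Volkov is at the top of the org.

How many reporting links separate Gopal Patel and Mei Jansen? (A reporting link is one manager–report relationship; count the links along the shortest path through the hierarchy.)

Gopal Patel is 3 levels below Desmond Volkov, and Mei Jansen is 3 levels below Desmond Volkov (their lowest common manager). The shortest path runs up from Gopal Patel to Desmond Volkov and back down to Mei Jansen: 3 + 3 = 6 links.

6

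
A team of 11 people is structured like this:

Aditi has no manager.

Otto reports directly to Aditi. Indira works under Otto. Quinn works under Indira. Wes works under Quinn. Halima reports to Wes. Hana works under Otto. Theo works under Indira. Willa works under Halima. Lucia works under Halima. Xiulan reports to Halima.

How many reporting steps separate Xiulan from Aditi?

6

Chain from Xiulan up to Aditi: Xiulan → Halima → Wes → Quinn → Indira → Otto → Aditi. That is 6 steps up, so Xiulan is 6 levels below Aditi.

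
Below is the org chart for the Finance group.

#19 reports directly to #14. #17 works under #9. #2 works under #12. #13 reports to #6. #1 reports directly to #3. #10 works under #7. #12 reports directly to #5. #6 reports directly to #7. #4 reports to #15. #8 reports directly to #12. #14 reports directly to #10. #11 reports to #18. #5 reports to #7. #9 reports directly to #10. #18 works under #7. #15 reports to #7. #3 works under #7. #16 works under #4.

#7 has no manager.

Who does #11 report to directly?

#11 reports directly to #18.

#18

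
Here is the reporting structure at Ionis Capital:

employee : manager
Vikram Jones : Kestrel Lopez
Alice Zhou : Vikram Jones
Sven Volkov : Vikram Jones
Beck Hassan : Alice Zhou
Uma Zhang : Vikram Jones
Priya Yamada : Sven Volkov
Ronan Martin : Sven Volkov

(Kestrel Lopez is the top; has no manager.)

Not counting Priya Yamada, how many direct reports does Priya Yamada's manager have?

Priya Yamada reports to Sven Volkov. Sven Volkov's other direct reports are Ronan Martin — 1 peer.

1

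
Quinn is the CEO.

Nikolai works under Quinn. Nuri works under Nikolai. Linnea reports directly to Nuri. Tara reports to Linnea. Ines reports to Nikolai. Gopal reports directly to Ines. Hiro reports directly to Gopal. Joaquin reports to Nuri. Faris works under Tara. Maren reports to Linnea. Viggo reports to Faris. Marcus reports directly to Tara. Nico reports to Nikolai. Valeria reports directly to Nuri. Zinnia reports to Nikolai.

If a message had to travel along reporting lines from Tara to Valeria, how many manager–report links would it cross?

3

Tara is 2 levels below Nuri, and Valeria is 1 level below Nuri (their lowest common manager). The shortest path runs up from Tara to Nuri and back down to Valeria: 2 + 1 = 3 links.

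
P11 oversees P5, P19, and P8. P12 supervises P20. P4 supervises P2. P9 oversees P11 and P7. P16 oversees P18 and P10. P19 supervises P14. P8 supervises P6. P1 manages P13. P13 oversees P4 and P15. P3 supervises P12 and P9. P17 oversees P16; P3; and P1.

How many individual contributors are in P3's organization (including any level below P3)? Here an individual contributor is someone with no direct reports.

The people in P3's organization with no one reporting to them are P7, P5, P6, P14, P20. That is 5.

5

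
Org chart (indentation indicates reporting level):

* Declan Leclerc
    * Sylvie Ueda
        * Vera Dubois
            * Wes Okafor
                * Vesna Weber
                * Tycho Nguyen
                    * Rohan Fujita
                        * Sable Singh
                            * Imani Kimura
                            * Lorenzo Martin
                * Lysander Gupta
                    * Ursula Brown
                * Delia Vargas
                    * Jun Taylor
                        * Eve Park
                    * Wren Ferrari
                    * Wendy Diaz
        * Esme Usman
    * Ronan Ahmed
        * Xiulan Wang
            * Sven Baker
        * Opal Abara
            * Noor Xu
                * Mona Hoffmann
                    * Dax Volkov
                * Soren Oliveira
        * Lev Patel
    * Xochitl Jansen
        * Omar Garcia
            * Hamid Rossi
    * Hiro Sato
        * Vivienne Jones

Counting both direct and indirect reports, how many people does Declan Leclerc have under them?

Declan Leclerc directly manages Sylvie Ueda, Ronan Ahmed, Xochitl Jansen, Hiro Sato. Under Sylvie Ueda: Esme Usman, Vera Dubois, Wes Okafor, Delia Vargas, Wendy Diaz, Wren Ferrari, Jun Taylor, Eve Park, Lysander Gupta, Ursula Brown, Tycho Nguyen, Rohan Fujita, Sable Singh, Lorenzo Martin, Imani Kimura, Vesna Weber (16). Under Ronan Ahmed: Lev Patel, Opal Abara, Noor Xu, Soren Oliveira, Mona Hoffmann, Dax Volkov, Xiulan Wang, Sven Baker (8). Under Xochitl Jansen: Omar Garcia, Hamid Rossi (2). Under Hiro Sato: Vivienne Jones (1). So Declan Leclerc's organization is 4 direct reports plus everyone under them: 17 + 9 + 3 + 2 = 31.

31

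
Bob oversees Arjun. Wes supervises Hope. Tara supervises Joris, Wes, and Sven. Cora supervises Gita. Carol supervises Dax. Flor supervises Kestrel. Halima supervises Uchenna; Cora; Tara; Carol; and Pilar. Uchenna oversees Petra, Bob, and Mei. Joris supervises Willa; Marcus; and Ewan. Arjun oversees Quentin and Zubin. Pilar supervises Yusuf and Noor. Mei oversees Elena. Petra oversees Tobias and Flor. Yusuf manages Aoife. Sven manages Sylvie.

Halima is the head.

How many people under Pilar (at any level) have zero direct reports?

The people in Pilar's organization with no one reporting to them are Noor, Aoife. That is 2.

2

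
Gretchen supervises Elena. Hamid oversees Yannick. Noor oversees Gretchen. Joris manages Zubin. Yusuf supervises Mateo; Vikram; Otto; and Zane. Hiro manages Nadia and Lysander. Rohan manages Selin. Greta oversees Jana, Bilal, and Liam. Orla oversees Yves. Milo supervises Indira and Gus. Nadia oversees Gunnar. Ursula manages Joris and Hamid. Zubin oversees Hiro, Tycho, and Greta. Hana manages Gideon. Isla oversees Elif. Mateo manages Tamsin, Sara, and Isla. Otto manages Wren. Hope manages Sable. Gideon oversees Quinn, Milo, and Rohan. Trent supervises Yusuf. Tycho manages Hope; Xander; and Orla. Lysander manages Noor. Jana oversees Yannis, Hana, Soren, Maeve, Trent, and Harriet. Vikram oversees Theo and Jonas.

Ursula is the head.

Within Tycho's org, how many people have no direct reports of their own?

The people in Tycho's organization with no one reporting to them are Xander, Yves, Sable. That is 3.

3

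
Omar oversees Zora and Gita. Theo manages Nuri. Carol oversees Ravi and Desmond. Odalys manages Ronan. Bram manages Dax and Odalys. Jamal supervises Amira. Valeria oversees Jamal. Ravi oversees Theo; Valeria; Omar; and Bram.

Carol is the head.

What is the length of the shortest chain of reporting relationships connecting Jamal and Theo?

3

Jamal is 2 levels below Ravi, and Theo is 1 level below Ravi (their lowest common manager). The shortest path runs up from Jamal to Ravi and back down to Theo: 2 + 1 = 3 links.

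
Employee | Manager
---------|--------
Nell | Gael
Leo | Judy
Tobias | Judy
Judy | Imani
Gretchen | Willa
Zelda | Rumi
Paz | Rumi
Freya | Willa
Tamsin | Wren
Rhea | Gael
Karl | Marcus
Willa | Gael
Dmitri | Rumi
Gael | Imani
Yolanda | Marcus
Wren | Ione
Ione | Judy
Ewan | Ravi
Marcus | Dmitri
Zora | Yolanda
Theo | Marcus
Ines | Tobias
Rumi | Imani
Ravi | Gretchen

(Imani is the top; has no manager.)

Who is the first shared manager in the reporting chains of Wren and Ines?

Wren's chain of managers is Ione, Judy, Imani. Ines's chain of managers is Tobias, Judy, Imani. The first manager that appears in both chains is Judy.

Judy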